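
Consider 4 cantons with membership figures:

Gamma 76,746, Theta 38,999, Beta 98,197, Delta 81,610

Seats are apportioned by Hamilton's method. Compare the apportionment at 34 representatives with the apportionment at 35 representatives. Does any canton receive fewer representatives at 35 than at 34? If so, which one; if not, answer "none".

Theta

At 34 seats: Gamma 9, Theta 5, Beta 11, Delta 9.
At 35 seats: Gamma 9, Theta 4, Beta 12, Delta 10.
Theta drops from 5 to 4.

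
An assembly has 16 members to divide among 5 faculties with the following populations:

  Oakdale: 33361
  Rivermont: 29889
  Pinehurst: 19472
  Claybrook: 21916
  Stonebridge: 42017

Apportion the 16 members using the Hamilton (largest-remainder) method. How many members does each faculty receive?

The standard divisor is 146655/16 ≈ 9165.938.
Standard quotas: Oakdale 3.6397, Rivermont 3.2609, Pinehurst 2.1244, Claybrook 2.3910, Stonebridge 4.5840.
Lower quotas: Oakdale 3, Rivermont 3, Pinehurst 2, Claybrook 2, Stonebridge 4 (sum 14, leaving 2 seats).
Remainders in descending order: Oakdale 0.6397, Stonebridge 0.5840, Claybrook 0.3910, Rivermont 0.2609, Pinehurst 0.1244.
The surplus seats go to Oakdale, Stonebridge.

Oakdale=4, Rivermont=3, Pinehurst=2, Claybrook=2, Stonebridge=5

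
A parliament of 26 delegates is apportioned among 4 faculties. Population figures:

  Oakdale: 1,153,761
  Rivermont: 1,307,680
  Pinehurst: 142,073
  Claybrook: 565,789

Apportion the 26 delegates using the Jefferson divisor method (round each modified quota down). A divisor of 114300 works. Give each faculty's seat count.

Oakdale 10, Rivermont 11, Pinehurst 1, Claybrook 4

With modified divisor 114300: modified quotas Oakdale 10.094, Rivermont 11.441, Pinehurst 1.243, Claybrook 4.950.
Rounding down: Oakdale 10, Rivermont 11, Pinehurst 1, Claybrook 4 (total 26).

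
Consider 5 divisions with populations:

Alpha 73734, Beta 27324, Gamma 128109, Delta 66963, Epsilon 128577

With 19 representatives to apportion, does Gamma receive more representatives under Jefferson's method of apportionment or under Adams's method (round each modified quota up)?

Jefferson: Alpha 3, Beta 1, Gamma 6, Delta 3, Epsilon 6.
Adams: Alpha 3, Beta 2, Gamma 5, Delta 3, Epsilon 6.
Gamma gets 6 under Jefferson and 5 under Adams.

Jefferson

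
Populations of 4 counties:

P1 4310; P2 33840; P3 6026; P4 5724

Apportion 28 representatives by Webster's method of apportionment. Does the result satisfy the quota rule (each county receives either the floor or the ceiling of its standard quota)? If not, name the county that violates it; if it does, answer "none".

P2

Standard quotas: P1 2.418, P2 18.988, P3 3.381, P4 3.212.
Webster allocation: P1 2, P2 20, P3 3, P4 3.
P2 has quota 18.988 (lower 18, upper 19) but receives 20 — outside the quota interval.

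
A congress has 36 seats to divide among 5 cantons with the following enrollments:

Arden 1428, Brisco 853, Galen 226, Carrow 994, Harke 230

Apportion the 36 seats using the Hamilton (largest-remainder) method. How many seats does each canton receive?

Arden: 14; Brisco: 8; Galen: 2; Carrow: 10; Harke: 2

Standard divisor: 3731 ÷ 36 ≈ 103.639.
Standard quotas: Arden 13.779, Brisco 8.231, Galen 2.181, Carrow 9.591, Harke 2.219.
Lower quotas: Arden 13, Brisco 8, Galen 2, Carrow 9, Harke 2 (sum 34, leaving 2 seats).
Remainders in descending order: Arden 0.779, Carrow 0.591, Brisco 0.231, Harke 0.219, Galen 0.181.
The surplus seats go to Arden, Carrow.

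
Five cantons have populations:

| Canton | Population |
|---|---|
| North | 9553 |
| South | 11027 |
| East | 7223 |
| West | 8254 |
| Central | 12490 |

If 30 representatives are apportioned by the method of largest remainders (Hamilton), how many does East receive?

Total 48547; standard divisor 48547/30 ≈ 1618.233.
Standard quotas: North 5.9034, South 6.8142, East 4.4635, West 5.1006, Central 7.7183.
Lower quotas: North 5, South 6, East 4, West 5, Central 7 (sum 27, leaving 3 seats).
Remainders in descending order: North 0.9034, South 0.8142, Central 0.7183, East 0.4635, West 0.1006.
Largest remainders: North, South, Central receive the extra seats.
East receives 4.

4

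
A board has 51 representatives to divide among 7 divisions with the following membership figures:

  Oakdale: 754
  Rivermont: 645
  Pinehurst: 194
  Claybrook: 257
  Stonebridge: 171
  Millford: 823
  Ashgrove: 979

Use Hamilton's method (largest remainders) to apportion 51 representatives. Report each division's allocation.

Oakdale=10, Rivermont=9, Pinehurst=3, Claybrook=3, Stonebridge=2, Millford=11, Ashgrove=13

The standard divisor is 3823/51 ≈ 74.961.
Standard quotas: Oakdale 10.059, Rivermont 8.604, Pinehurst 2.588, Claybrook 3.428, Stonebridge 2.281, Millford 10.979, Ashgrove 13.060.
Lower quotas: Oakdale 10, Rivermont 8, Pinehurst 2, Claybrook 3, Stonebridge 2, Millford 10, Ashgrove 13 (sum 48, leaving 3 seats).
Remainders in descending order: Millford 0.979, Rivermont 0.604, Pinehurst 0.588, Claybrook 0.428, Stonebridge 0.281, Ashgrove 0.060, Oakdale 0.059.
Largest remainders: Millford, Rivermont, Pinehurst receive the extra seats.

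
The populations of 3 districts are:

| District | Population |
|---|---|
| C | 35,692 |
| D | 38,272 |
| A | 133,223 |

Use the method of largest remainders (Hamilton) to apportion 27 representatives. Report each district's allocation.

The standard divisor is 207187/27 ≈ 7673.593.
Standard quotas: C 4.6513, D 4.9875, A 17.3612.
Lower quotas: C 4, D 4, A 17 (sum 25, leaving 2 seats).
Remainders in descending order: D 0.9875, C 0.6513, A 0.3612.
The surplus seats go to D, C.

C 5; D 5; A 17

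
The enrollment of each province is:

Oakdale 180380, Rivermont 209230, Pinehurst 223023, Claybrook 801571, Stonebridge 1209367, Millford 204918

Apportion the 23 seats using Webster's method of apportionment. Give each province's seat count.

Standard divisor 2828489/23 ≈ 122977.783; standard quotas: Oakdale 1.467, Rivermont 1.701, Pinehurst 1.814, Claybrook 6.518, Stonebridge 9.834, Millford 1.666.
Rounding to the nearest integer gives 1, 2, 2, 7, 10, 2 = 24 seats, so the divisor must be adjusted.
With modified divisor 125300: modified quotas Oakdale 1.440, Rivermont 1.670, Pinehurst 1.780, Claybrook 6.397, Stonebridge 9.652, Millford 1.635.
Rounding to the nearest integer: Oakdale 1, Rivermont 2, Pinehurst 2, Claybrook 6, Stonebridge 10, Millford 2 (total 23).

Oakdale: 1, Rivermont: 2, Pinehurst: 2, Claybrook: 6, Stonebridge: 10, Millford: 2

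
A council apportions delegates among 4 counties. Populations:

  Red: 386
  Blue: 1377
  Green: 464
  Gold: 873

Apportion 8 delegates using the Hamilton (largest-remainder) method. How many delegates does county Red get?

1

Standard divisor: 3100 ÷ 8 ≈ 387.5.
Standard quotas: Red 0.996, Blue 3.554, Green 1.197, Gold 2.253.
Lower quotas: Red 0, Blue 3, Green 1, Gold 2 (sum 6, leaving 2 seats).
Remainders in descending order: Red 0.996, Blue 0.554, Gold 0.253, Green 0.197.
The surplus seats go to Red, Blue.
Red receives 1.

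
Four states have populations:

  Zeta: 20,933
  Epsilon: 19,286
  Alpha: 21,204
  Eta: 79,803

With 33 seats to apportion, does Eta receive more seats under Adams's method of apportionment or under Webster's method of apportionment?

Webster

Adams: Zeta 5, Epsilon 5, Alpha 5, Eta 18.
Webster: Zeta 5, Epsilon 4, Alpha 5, Eta 19.
Eta gets 18 under Adams and 19 under Webster.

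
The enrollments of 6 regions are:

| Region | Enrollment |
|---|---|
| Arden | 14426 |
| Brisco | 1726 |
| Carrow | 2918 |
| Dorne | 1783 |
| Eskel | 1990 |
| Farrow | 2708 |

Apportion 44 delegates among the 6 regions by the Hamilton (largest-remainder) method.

Arden=25; Brisco=3; Carrow=5; Dorne=3; Eskel=3; Farrow=5

Standard divisor: 25551 ÷ 44 ≈ 580.705.
Standard quotas: Arden 24.8422, Brisco 2.9723, Carrow 5.0249, Dorne 3.0704, Eskel 3.4269, Farrow 4.6633.
Lower quotas: Arden 24, Brisco 2, Carrow 5, Dorne 3, Eskel 3, Farrow 4 (sum 41, leaving 3 seats).
Remainders in descending order: Brisco 0.9723, Arden 0.8422, Farrow 0.6633, Eskel 0.4269, Dorne 0.0704, Carrow 0.0249.
The surplus seats go to Brisco, Arden, Farrow.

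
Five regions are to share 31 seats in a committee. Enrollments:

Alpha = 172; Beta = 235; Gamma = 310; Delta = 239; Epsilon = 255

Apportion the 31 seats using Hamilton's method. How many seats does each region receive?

Alpha: 4, Beta: 6, Gamma: 8, Delta: 6, Epsilon: 7

Total 1211; standard divisor 1211/31 ≈ 39.065.
Standard quotas: Alpha 4.403, Beta 6.016, Gamma 7.936, Delta 6.118, Epsilon 6.528.
Lower quotas: Alpha 4, Beta 6, Gamma 7, Delta 6, Epsilon 6 (sum 29, leaving 2 seats).
Remainders in descending order: Gamma 0.936, Epsilon 0.528, Alpha 0.403, Delta 0.118, Beta 0.016.
The surplus seats go to Gamma, Epsilon.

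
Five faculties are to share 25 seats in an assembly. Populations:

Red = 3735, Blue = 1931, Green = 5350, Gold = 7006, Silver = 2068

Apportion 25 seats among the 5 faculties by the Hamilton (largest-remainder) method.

The standard divisor is 20090/25 ≈ 803.6.
Standard quotas: Red 4.6478, Blue 2.4029, Green 6.6575, Gold 8.7183, Silver 2.5734.
Lower quotas: Red 4, Blue 2, Green 6, Gold 8, Silver 2 (sum 22, leaving 3 seats).
Remainders in descending order: Gold 0.7183, Green 0.6575, Red 0.6478, Silver 0.5734, Blue 0.4029.
The surplus seats go to Gold, Green, Red.

Red 5, Blue 2, Green 7, Gold 9, Silver 2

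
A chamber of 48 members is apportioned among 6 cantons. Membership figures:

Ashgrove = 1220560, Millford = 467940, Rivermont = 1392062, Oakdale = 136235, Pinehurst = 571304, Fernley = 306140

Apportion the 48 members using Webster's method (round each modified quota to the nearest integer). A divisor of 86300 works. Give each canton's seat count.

Ashgrove 14, Millford 5, Rivermont 16, Oakdale 2, Pinehurst 7, Fernley 4

With modified divisor 86300: modified quotas Ashgrove 14.143, Millford 5.422, Rivermont 16.130, Oakdale 1.579, Pinehurst 6.620, Fernley 3.547.
Rounding to the nearest integer: Ashgrove 14, Millford 5, Rivermont 16, Oakdale 2, Pinehurst 7, Fernley 4 (total 48).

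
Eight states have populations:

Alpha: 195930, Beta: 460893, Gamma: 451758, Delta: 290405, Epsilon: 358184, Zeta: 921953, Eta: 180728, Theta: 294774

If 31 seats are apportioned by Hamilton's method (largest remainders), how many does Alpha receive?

Total 3154625; standard divisor 3154625/31 ≈ 101762.097.
Standard quotas: Alpha 1.9254, Beta 4.5291, Gamma 4.4394, Delta 2.8538, Epsilon 3.5198, Zeta 9.0599, Eta 1.7760, Theta 2.8967.
Lower quotas: Alpha 1, Beta 4, Gamma 4, Delta 2, Epsilon 3, Zeta 9, Eta 1, Theta 2 (sum 26, leaving 5 seats).
Remainders in descending order: Alpha 0.9254, Theta 0.8967, Delta 0.8538, Eta 0.7760, Beta 0.5291, Epsilon 0.5198, Gamma 0.4394, Zeta 0.0599.
Largest remainders: Alpha, Theta, Delta, Eta, Beta receive the extra seats.
Alpha receives 2.

2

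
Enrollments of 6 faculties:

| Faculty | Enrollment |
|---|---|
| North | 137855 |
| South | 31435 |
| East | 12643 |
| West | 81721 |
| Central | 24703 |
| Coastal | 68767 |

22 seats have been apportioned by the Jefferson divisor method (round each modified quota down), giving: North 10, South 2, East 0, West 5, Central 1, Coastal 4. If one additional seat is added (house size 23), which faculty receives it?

Priority for the next seat is population ÷ (current seats + 1).
Priorities: North 12532.273, South 10478.333, East 12643.000, West 13620.167, Central 12351.500, Coastal 13753.400.
Highest priority: Coastal.

Coastal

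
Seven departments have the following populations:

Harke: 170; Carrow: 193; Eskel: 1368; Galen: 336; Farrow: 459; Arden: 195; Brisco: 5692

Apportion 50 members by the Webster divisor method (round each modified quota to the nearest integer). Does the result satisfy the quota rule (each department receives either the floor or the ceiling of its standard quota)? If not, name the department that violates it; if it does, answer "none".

none

Standard quotas: Harke 1.010, Carrow 1.147, Eskel 8.130, Galen 1.997, Farrow 2.728, Arden 1.159, Brisco 33.829.
Webster allocation: Harke 1, Carrow 1, Eskel 8, Galen 2, Farrow 3, Arden 1, Brisco 34.
Every allocation lies between the lower and upper quota.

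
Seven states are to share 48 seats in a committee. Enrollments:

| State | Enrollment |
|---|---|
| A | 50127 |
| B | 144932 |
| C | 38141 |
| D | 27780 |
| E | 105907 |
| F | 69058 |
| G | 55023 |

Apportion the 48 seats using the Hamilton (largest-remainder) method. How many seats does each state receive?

The standard divisor is 490968/48 ≈ 10228.5.
Standard quotas: A 4.9007, B 14.1694, C 3.7289, D 2.7159, E 10.3541, F 6.7515, G 5.3794.
Lower quotas: A 4, B 14, C 3, D 2, E 10, F 6, G 5 (sum 44, leaving 4 seats).
Remainders in descending order: A 0.9007, F 0.7515, C 0.7289, D 0.7159, G 0.3794, E 0.3541, B 0.1694.
Largest remainders: A, F, C, D receive the extra seats.

A: 5, B: 14, C: 4, D: 3, E: 10, F: 7, G: 5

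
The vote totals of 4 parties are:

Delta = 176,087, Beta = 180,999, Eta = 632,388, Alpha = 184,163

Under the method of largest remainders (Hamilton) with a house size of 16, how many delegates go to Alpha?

The standard divisor is 1173637/16 ≈ 73352.312.
Standard quotas: Delta 2.4006, Beta 2.4675, Eta 8.6212, Alpha 2.5107.
Lower quotas: Delta 2, Beta 2, Eta 8, Alpha 2 (sum 14, leaving 2 seats).
Remainders in descending order: Eta 0.6212, Alpha 0.5107, Beta 0.4675, Delta 0.4006.
The surplus seats go to Eta, Alpha.
Alpha receives 3.

3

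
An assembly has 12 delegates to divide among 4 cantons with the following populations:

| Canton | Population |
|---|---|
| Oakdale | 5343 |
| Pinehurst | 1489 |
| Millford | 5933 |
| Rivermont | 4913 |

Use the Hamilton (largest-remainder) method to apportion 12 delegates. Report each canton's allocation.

Oakdale 4; Pinehurst 1; Millford 4; Rivermont 3

Standard divisor: 17678 ÷ 12 ≈ 1473.167.
Standard quotas: Oakdale 3.6269, Pinehurst 1.0107, Millford 4.0274, Rivermont 3.3350.
Lower quotas: Oakdale 3, Pinehurst 1, Millford 4, Rivermont 3 (sum 11, leaving 1 seat).
Remainders in descending order: Oakdale 0.6269, Rivermont 0.3350, Millford 0.0274, Pinehurst 0.0107.
The surplus seat goes to Oakdale.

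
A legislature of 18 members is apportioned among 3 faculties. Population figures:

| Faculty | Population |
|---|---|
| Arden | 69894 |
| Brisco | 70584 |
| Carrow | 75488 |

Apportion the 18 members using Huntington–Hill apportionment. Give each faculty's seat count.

With divisor 12204: modified quotas Arden 5.727, Brisco 5.784, Carrow 6.186.
Geometric-mean thresholds: Arden √(5·6)=5.477, Brisco √(5·6)=5.477, Carrow √(6·7)=6.481.
Each quota rounded against its threshold gives Arden 6, Brisco 6, Carrow 6 (total 18).

Arden 6, Brisco 6, Carrow 6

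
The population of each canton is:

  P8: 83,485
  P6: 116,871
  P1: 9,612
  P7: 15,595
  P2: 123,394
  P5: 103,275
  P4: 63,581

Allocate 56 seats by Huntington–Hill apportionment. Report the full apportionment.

P8 9, P6 13, P1 1, P7 2, P2 13, P5 11, P4 7

With divisor 9252: modified quotas P8 9.023, P6 12.632, P1 1.039, P7 1.686, P2 13.337, P5 11.162, P4 6.872.
Geometric-mean thresholds: P8 √(9·10)=9.487, P6 √(12·13)=12.490, P1 √(1·2)=1.414, P7 √(1·2)=1.414, P2 √(13·14)=13.491, P5 √(11·12)=11.489, P4 √(6·7)=6.481.
Each quota rounded against its threshold gives P8 9, P6 13, P1 1, P7 2, P2 13, P5 11, P4 7 (total 56).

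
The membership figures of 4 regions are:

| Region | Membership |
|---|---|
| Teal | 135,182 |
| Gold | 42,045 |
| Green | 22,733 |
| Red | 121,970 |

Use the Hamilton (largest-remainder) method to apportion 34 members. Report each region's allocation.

Teal 14, Gold 5, Green 2, Red 13

Total 321930; standard divisor 321930/34 ≈ 9468.529.
Standard quotas: Teal 14.2770, Gold 4.4405, Green 2.4009, Red 12.8816.
Lower quotas: Teal 14, Gold 4, Green 2, Red 12 (sum 32, leaving 2 seats).
Remainders in descending order: Red 0.8816, Gold 0.4405, Green 0.4009, Teal 0.2770.
Largest remainders: Red, Gold receive the extra seats.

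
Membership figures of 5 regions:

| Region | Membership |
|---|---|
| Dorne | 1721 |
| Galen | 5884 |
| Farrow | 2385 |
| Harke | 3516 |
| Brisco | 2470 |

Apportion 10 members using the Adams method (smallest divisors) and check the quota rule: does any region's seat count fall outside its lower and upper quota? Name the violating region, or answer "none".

Standard quotas: Dorne 1.077, Galen 3.683, Farrow 1.493, Harke 2.201, Brisco 1.546.
Adams allocation: Dorne 1, Galen 3, Farrow 2, Harke 2, Brisco 2.
Every allocation lies between the lower and upper quota.

none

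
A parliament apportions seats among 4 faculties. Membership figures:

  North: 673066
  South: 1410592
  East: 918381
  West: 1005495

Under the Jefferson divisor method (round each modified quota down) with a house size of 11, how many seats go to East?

Standard divisor 4007534/11 ≈ 364321.273; standard quotas: North 1.847, South 3.872, East 2.521, West 2.760.
Rounding down gives 1, 3, 2, 2 = 8 seats, so the divisor must be adjusted.
With modified divisor 320600: modified quotas North 2.099, South 4.400, East 2.865, West 3.136.
Rounding down: North 2, South 4, East 2, West 3 (total 11).
East receives 2.

2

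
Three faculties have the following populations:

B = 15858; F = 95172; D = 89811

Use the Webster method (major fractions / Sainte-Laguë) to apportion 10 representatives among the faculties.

B 1, F 5, D 4

Standard divisor 200841/10 ≈ 20084.1; standard quotas: B 0.790, F 4.739, D 4.472.
Rounding to the nearest integer gives B 1, F 5, D 4 — total 10, matching the house size, so no adjustment is needed.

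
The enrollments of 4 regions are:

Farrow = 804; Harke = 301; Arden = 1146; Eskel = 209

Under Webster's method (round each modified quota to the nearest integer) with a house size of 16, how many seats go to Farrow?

5

Standard divisor 2460/16 ≈ 153.75; standard quotas: Farrow 5.229, Harke 1.958, Arden 7.454, Eskel 1.359.
Rounding to the nearest integer gives 5, 2, 7, 1 = 15 seats, so the divisor must be adjusted.
With modified divisor 150: modified quotas Farrow 5.360, Harke 2.007, Arden 7.640, Eskel 1.393.
Rounding to the nearest integer: Farrow 5, Harke 2, Arden 8, Eskel 1 (total 16).
Farrow receives 5.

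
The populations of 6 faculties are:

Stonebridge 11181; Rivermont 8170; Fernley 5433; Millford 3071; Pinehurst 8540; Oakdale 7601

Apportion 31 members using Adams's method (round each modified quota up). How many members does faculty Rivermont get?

Standard divisor 43996/31 ≈ 1419.226; standard quotas: Stonebridge 7.878, Rivermont 5.757, Fernley 3.828, Millford 2.164, Pinehurst 6.017, Oakdale 5.356.
Rounding up gives 8, 6, 4, 3, 7, 6 = 34 seats, so the divisor must be adjusted.
With modified divisor 1570: modified quotas Stonebridge 7.122, Rivermont 5.204, Fernley 3.461, Millford 1.956, Pinehurst 5.439, Oakdale 4.841.
Rounding up: Stonebridge 8, Rivermont 6, Fernley 4, Millford 2, Pinehurst 6, Oakdale 5 (total 31).
Rivermont receives 6.

6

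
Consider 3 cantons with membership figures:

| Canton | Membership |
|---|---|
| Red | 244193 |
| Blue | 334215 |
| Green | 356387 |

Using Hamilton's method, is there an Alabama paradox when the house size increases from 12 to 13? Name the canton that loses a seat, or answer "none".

none

At 12 seats: Red 3, Blue 4, Green 5.
At 13 seats: Red 3, Blue 5, Green 5.
No canton's allocation decreased.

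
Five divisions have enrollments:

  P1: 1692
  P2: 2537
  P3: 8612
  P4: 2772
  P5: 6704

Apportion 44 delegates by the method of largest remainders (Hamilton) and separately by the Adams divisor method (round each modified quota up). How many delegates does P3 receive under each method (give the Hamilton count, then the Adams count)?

17 and 16

Hamilton: P1 3, P2 5, P3 17, P4 6, P5 13.
Adams: P1 4, P2 5, P3 16, P4 6, P5 13.
P3 gets 17 under Hamilton and 16 under Adams.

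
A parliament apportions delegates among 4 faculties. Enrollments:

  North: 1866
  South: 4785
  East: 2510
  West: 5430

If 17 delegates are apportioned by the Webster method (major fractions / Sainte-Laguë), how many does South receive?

Standard divisor 14591/17 ≈ 858.294; standard quotas: North 2.174, South 5.575, East 2.924, West 6.327.
Rounding to the nearest integer gives North 2, South 6, East 3, West 6 — total 17, matching the house size, so no adjustment is needed.
South receives 6.

6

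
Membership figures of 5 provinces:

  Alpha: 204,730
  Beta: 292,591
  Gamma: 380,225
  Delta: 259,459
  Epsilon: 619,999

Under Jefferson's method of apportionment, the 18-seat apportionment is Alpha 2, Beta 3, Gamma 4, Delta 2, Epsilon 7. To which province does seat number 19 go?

Delta

Priority for the next seat is population ÷ (current seats + 1).
Priorities: Alpha 68243.333, Beta 73147.750, Gamma 76045.000, Delta 86486.333, Epsilon 77499.875.
Highest priority: Delta.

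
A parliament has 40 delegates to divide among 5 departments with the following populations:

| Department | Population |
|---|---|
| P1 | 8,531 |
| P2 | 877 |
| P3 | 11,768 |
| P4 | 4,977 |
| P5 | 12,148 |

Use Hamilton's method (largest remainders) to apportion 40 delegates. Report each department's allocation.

Standard divisor: 38301 ÷ 40 ≈ 957.525.
Standard quotas: P1 8.9094, P2 0.9159, P3 12.2900, P4 5.1978, P5 12.6869.
Lower quotas: P1 8, P2 0, P3 12, P4 5, P5 12 (sum 37, leaving 3 seats).
Remainders in descending order: P2 0.9159, P1 0.9094, P5 0.6869, P3 0.2900, P4 0.1978.
Largest remainders: P2, P1, P5 receive the extra seats.

P1 9, P2 1, P3 12, P4 5, P5 13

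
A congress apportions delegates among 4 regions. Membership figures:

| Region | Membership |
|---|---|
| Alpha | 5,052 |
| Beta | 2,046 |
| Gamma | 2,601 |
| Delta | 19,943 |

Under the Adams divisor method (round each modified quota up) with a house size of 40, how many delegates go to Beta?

Standard divisor 29642/40 ≈ 741.05; standard quotas: Alpha 6.817, Beta 2.761, Gamma 3.510, Delta 26.912.
Rounding up gives 7, 3, 4, 27 = 41 seats, so the divisor must be adjusted.
With modified divisor 780: modified quotas Alpha 6.477, Beta 2.623, Gamma 3.335, Delta 25.568.
Rounding up: Alpha 7, Beta 3, Gamma 4, Delta 26 (total 40).
Beta receives 3.

3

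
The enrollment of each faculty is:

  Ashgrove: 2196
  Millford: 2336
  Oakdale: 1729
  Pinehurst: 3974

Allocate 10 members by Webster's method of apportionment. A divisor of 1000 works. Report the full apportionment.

Ashgrove 2, Millford 2, Oakdale 2, Pinehurst 4

With modified divisor 1000: modified quotas Ashgrove 2.196, Millford 2.336, Oakdale 1.729, Pinehurst 3.974.
Rounding to the nearest integer: Ashgrove 2, Millford 2, Oakdale 2, Pinehurst 4 (total 10).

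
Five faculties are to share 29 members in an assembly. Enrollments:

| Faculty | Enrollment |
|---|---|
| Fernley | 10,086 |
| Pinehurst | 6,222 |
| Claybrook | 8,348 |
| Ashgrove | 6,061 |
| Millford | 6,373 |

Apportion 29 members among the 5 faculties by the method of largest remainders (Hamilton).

Fernley 8, Pinehurst 5, Claybrook 6, Ashgrove 5, Millford 5

Total 37090; standard divisor 37090/29 ≈ 1278.966.
Standard quotas: Fernley 7.8861, Pinehurst 4.8649, Claybrook 6.5272, Ashgrove 4.7390, Millford 4.9829.
Lower quotas: Fernley 7, Pinehurst 4, Claybrook 6, Ashgrove 4, Millford 4 (sum 25, leaving 4 seats).
Remainders in descending order: Millford 0.9829, Fernley 0.8861, Pinehurst 0.8649, Ashgrove 0.7390, Claybrook 0.5272.
Largest remainders: Millford, Fernley, Pinehurst, Ashgrove receive the extra seats.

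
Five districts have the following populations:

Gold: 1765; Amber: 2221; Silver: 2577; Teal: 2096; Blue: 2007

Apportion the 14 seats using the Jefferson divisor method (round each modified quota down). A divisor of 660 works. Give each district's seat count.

With modified divisor 660: modified quotas Gold 2.674, Amber 3.365, Silver 3.905, Teal 3.176, Blue 3.041.
Rounding down: Gold 2, Amber 3, Silver 3, Teal 3, Blue 3 (total 14).

Gold 2, Amber 3, Silver 3, Teal 3, Blue 3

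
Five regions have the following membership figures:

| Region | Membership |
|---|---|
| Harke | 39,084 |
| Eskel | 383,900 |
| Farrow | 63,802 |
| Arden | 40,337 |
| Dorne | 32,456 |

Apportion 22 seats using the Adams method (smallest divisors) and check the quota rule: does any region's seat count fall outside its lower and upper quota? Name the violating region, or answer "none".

Eskel

Standard quotas: Harke 1.537, Eskel 15.093, Farrow 2.508, Arden 1.586, Dorne 1.276.
Adams allocation: Harke 2, Eskel 13, Farrow 3, Arden 2, Dorne 2.
Eskel has quota 15.093 (lower 15, upper 16) but receives 13 — outside the quota interval.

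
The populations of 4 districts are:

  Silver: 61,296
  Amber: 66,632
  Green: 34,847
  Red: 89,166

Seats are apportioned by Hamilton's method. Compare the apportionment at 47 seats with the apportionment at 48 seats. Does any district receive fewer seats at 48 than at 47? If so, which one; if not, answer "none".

Green

At 47 seats: Silver 11, Amber 12, Green 7, Red 17.
At 48 seats: Silver 12, Amber 13, Green 6, Red 17.
Green drops from 7 to 6.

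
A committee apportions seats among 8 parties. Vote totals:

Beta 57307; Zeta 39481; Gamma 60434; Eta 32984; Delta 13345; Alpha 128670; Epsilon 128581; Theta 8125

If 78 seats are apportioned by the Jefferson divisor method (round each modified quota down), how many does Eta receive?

5

Standard divisor 468927/78 ≈ 6011.885; standard quotas: Beta 9.532, Zeta 6.567, Gamma 10.052, Eta 5.486, Delta 2.220, Alpha 21.403, Epsilon 21.388, Theta 1.351.
Rounding down gives 9, 6, 10, 5, 2, 21, 21, 1 = 75 seats, so the divisor must be adjusted.
With modified divisor 5700: modified quotas Beta 10.054, Zeta 6.926, Gamma 10.602, Eta 5.787, Delta 2.341, Alpha 22.574, Epsilon 22.558, Theta 1.425.
Rounding down: Beta 10, Zeta 6, Gamma 10, Eta 5, Delta 2, Alpha 22, Epsilon 22, Theta 1 (total 78).
Eta receives 5.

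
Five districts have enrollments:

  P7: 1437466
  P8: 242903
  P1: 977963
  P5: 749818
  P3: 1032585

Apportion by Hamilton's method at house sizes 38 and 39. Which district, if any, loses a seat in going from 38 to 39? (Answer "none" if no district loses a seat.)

P5

At 38 seats: P7 12, P8 2, P1 8, P5 7, P3 9.
At 39 seats: P7 13, P8 2, P1 9, P5 6, P3 9.
P5 drops from 7 to 6.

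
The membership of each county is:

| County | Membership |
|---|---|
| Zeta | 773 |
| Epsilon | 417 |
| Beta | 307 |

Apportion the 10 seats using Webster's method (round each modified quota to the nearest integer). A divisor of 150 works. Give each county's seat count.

Zeta 5; Epsilon 3; Beta 2

With modified divisor 150: modified quotas Zeta 5.153, Epsilon 2.780, Beta 2.047.
Rounding to the nearest integer: Zeta 5, Epsilon 3, Beta 2 (total 10).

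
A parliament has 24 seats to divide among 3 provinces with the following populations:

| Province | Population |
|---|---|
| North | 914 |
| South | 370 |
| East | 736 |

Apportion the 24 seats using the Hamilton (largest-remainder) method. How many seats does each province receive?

North=11; South=4; East=9

Total 2020; standard divisor 2020/24 ≈ 84.167.
Standard quotas: North 10.859, South 4.396, East 8.745.
Lower quotas: North 10, South 4, East 8 (sum 22, leaving 2 seats).
Remainders in descending order: North 0.859, East 0.745, South 0.396.
The surplus seats go to North, East.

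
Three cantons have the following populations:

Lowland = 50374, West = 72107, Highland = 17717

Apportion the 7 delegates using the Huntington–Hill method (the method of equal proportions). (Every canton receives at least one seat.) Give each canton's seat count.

With divisor 20690: modified quotas Lowland 2.435, West 3.485, Highland 0.856.
Geometric-mean thresholds: Lowland √(2·3)=2.449, West √(3·4)=3.464, Highland (min 1).
Each quota rounded against its threshold gives Lowland 2, West 4, Highland 1 (total 7).

Lowland=2, West=4, Highland=1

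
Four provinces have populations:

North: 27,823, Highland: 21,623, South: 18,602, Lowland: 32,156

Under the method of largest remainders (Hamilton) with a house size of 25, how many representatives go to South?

Standard divisor: 100204 ÷ 25 ≈ 4008.16.
Standard quotas: North 6.9416, Highland 5.3947, South 4.6410, Lowland 8.0226.
Lower quotas: North 6, Highland 5, South 4, Lowland 8 (sum 23, leaving 2 seats).
Remainders in descending order: North 0.9416, South 0.6410, Highland 0.3947, Lowland 0.0226.
The surplus seats go to North, South.
South receives 5.

5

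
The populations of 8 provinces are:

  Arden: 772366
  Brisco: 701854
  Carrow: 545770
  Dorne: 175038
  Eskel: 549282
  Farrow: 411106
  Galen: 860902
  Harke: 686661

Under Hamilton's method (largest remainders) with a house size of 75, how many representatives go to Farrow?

Standard divisor: 4702979 ÷ 75 ≈ 62706.387.
Standard quotas: Arden 12.3172, Brisco 11.1927, Carrow 8.7036, Dorne 2.7914, Eskel 8.7596, Farrow 6.5560, Galen 13.7291, Harke 10.9504.
Lower quotas: Arden 12, Brisco 11, Carrow 8, Dorne 2, Eskel 8, Farrow 6, Galen 13, Harke 10 (sum 70, leaving 5 seats).
Remainders in descending order: Harke 0.9504, Dorne 0.7914, Eskel 0.7596, Galen 0.7291, Carrow 0.7036, Farrow 0.5560, Arden 0.3172, Brisco 0.1927.
Largest remainders: Harke, Dorne, Eskel, Galen, Carrow receive the extra seats.
Farrow receives 6.

6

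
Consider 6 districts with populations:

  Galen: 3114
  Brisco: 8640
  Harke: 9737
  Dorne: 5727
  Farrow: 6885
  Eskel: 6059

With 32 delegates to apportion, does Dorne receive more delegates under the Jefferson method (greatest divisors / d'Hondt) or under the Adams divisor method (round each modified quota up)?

Adams

Jefferson: Galen 2, Brisco 7, Harke 8, Dorne 4, Farrow 6, Eskel 5.
Adams: Galen 3, Brisco 7, Harke 7, Dorne 5, Farrow 5, Eskel 5.
Dorne gets 4 under Jefferson and 5 under Adams.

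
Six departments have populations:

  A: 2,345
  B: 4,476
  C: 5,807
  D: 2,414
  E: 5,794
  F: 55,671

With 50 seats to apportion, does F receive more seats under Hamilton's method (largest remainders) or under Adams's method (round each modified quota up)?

Hamilton: A 1, B 3, C 4, D 2, E 4, F 36.
Adams: A 2, B 3, C 4, D 2, E 4, F 35.
F gets 36 under Hamilton and 35 under Adams.

Hamilton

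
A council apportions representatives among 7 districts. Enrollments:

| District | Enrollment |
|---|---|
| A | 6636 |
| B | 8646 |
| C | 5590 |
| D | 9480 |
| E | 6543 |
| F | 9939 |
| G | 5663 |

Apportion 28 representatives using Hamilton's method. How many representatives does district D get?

Total 52497; standard divisor 52497/28 ≈ 1874.893.
Standard quotas: A 3.5394, B 4.6115, C 2.9815, D 5.0563, E 3.4898, F 5.3011, G 3.0204.
Lower quotas: A 3, B 4, C 2, D 5, E 3, F 5, G 3 (sum 25, leaving 3 seats).
Remainders in descending order: C 0.9815, B 0.6115, A 0.5394, E 0.4898, F 0.3011, D 0.0563, G 0.0204.
The surplus seats go to C, B, A.
D receives 5.

5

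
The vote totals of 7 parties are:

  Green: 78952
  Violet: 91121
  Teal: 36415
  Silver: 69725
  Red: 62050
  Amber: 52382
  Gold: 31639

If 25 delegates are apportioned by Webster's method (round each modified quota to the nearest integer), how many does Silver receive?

4

Standard divisor 422284/25 ≈ 16891.36; standard quotas: Green 4.674, Violet 5.395, Teal 2.156, Silver 4.128, Red 3.673, Amber 3.101, Gold 1.873.
Rounding to the nearest integer gives Green 5, Violet 5, Teal 2, Silver 4, Red 4, Amber 3, Gold 2 — total 25, matching the house size, so no adjustment is needed.
Silver receives 4.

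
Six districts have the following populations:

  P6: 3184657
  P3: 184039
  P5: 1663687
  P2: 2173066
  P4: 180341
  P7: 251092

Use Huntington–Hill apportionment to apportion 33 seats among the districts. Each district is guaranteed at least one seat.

P6 14, P3 1, P5 7, P2 9, P4 1, P7 1

With divisor 232562: modified quotas P6 13.694, P3 0.791, P5 7.154, P2 9.344, P4 0.775, P7 1.080.
Geometric-mean thresholds: P6 √(13·14)=13.491, P3 (min 1), P5 √(7·8)=7.483, P2 √(9·10)=9.487, P4 (min 1), P7 √(1·2)=1.414.
Each quota rounded against its threshold gives P6 14, P3 1, P5 7, P2 9, P4 1, P7 1 (total 33).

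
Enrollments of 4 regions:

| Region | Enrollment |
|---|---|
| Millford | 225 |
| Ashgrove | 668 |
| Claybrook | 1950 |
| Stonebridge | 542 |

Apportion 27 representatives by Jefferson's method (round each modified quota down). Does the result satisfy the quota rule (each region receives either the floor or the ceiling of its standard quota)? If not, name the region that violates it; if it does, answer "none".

Claybrook

Standard quotas: Millford 1.795, Ashgrove 5.328, Claybrook 15.554, Stonebridge 4.323.
Jefferson allocation: Millford 1, Ashgrove 5, Claybrook 17, Stonebridge 4.
Claybrook has quota 15.554 (lower 15, upper 16) but receives 17 — outside the quota interval.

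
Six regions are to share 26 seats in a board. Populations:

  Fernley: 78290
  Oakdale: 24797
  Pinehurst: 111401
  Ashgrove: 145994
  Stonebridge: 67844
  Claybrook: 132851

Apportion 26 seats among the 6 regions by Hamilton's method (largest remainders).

The standard divisor is 561177/26 ≈ 21583.731.
Standard quotas: Fernley 3.6273, Oakdale 1.1489, Pinehurst 5.1613, Ashgrove 6.7641, Stonebridge 3.1433, Claybrook 6.1551.
Lower quotas: Fernley 3, Oakdale 1, Pinehurst 5, Ashgrove 6, Stonebridge 3, Claybrook 6 (sum 24, leaving 2 seats).
Remainders in descending order: Ashgrove 0.7641, Fernley 0.6273, Pinehurst 0.1613, Claybrook 0.1551, Oakdale 0.1489, Stonebridge 0.1433.
The surplus seats go to Ashgrove, Fernley.

Fernley 4; Oakdale 1; Pinehurst 5; Ashgrove 7; Stonebridge 3; Claybrook 6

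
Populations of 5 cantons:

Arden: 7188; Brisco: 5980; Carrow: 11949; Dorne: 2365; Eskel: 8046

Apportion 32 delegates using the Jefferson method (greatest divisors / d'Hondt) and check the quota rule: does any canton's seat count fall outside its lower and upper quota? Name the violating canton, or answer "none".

Standard quotas: Arden 6.474, Brisco 5.386, Carrow 10.762, Dorne 2.130, Eskel 7.247.
Jefferson allocation: Arden 7, Brisco 5, Carrow 11, Dorne 2, Eskel 7.
Every allocation lies between the lower and upper quota.

none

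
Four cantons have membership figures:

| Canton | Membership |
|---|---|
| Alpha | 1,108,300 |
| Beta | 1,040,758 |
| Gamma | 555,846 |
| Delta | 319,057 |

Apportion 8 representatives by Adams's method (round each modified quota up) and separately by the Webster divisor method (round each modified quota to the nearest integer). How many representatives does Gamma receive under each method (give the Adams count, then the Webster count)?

Adams: Alpha 3, Beta 2, Gamma 2, Delta 1.
Webster: Alpha 3, Beta 3, Gamma 1, Delta 1.
Gamma gets 2 under Adams and 1 under Webster.

2 and 1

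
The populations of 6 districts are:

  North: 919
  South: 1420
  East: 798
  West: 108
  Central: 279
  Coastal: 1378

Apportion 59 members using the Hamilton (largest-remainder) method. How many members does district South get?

Total 4902; standard divisor 4902/59 ≈ 83.085.
Standard quotas: North 11.061, South 17.091, East 9.605, West 1.300, Central 3.358, Coastal 16.585.
Lower quotas: North 11, South 17, East 9, West 1, Central 3, Coastal 16 (sum 57, leaving 2 seats).
Remainders in descending order: East 0.605, Coastal 0.585, Central 0.358, West 0.300, South 0.091, North 0.061.
The surplus seats go to East, Coastal.
South receives 17.

17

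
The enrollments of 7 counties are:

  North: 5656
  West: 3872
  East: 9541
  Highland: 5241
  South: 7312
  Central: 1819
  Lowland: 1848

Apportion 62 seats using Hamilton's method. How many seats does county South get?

The standard divisor is 35289/62 ≈ 569.177.
Standard quotas: North 9.9371, West 6.8028, East 16.7628, Highland 9.2080, South 12.8466, Central 3.1958, Lowland 3.2468.
Lower quotas: North 9, West 6, East 16, Highland 9, South 12, Central 3, Lowland 3 (sum 58, leaving 4 seats).
Remainders in descending order: North 0.9371, South 0.8466, West 0.8028, East 0.7628, Lowland 0.2468, Highland 0.2080, Central 0.1958.
Largest remainders: North, South, West, East receive the extra seats.
South receives 13.

13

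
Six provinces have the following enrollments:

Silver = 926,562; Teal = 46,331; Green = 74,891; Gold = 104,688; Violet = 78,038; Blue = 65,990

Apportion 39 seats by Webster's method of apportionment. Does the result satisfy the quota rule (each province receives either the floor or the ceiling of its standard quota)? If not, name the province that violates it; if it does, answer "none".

Silver

Standard quotas: Silver 27.872, Teal 1.394, Green 2.253, Gold 3.149, Violet 2.347, Blue 1.985.
Webster allocation: Silver 29, Teal 1, Green 2, Gold 3, Violet 2, Blue 2.
Silver has quota 27.872 (lower 27, upper 28) but receives 29 — outside the quota interval.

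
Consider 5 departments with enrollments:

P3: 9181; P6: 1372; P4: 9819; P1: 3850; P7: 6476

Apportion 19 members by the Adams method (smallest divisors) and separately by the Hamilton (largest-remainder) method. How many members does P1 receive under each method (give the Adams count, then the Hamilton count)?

Adams: P3 5, P6 1, P4 6, P1 3, P7 4.
Hamilton: P3 6, P6 1, P4 6, P1 2, P7 4.
P1 gets 3 under Adams and 2 under Hamilton.

3 and 2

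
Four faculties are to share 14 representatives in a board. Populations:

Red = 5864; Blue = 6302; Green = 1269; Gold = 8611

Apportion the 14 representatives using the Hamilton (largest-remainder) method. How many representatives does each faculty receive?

Total 22046; standard divisor 22046/14 ≈ 1574.714.
Standard quotas: Red 3.7239, Blue 4.0020, Green 0.8059, Gold 5.4683.
Lower quotas: Red 3, Blue 4, Green 0, Gold 5 (sum 12, leaving 2 seats).
Remainders in descending order: Green 0.8059, Red 0.7239, Gold 0.4683, Blue 0.0020.
The surplus seats go to Green, Red.

Red 4; Blue 4; Green 1; Gold 5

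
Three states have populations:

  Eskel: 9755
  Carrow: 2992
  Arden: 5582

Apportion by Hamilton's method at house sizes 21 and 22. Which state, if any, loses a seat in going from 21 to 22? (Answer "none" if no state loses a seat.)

Carrow

At 21 seats: Eskel 11, Carrow 4, Arden 6.
At 22 seats: Eskel 12, Carrow 3, Arden 7.
Carrow drops from 4 to 3.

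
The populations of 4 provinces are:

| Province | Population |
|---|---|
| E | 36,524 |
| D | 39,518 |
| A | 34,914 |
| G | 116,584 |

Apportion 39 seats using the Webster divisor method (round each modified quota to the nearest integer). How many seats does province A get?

Standard divisor 227540/39 ≈ 5834.359; standard quotas: E 6.260, D 6.773, A 5.984, G 19.982.
Rounding to the nearest integer gives E 6, D 7, A 6, G 20 — total 39, matching the house size, so no adjustment is needed.
A receives 6.

6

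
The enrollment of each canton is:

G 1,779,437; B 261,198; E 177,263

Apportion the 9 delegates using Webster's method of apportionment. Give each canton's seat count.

Standard divisor 2217898/9 ≈ 246433.111; standard quotas: G 7.221, B 1.060, E 0.719.
Rounding to the nearest integer gives G 7, B 1, E 1 — total 9, matching the house size, so no adjustment is needed.

G 7, B 1, E 1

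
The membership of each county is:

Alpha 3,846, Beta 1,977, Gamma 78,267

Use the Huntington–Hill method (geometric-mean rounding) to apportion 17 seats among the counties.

Alpha 1, Beta 1, Gamma 15

With divisor 5227: modified quotas Alpha 0.736, Beta 0.378, Gamma 14.974.
Geometric-mean thresholds: Alpha (min 1), Beta (min 1), Gamma √(14·15)=14.491.
Each quota rounded against its threshold gives Alpha 1, Beta 1, Gamma 15 (total 17).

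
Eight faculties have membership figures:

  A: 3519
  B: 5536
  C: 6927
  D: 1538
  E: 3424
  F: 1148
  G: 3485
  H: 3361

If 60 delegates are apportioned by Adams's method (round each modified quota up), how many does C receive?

Standard divisor 28938/60 ≈ 482.3; standard quotas: A 7.296, B 11.478, C 14.362, D 3.189, E 7.099, F 2.380, G 7.226, H 6.969.
Rounding up gives 8, 12, 15, 4, 8, 3, 8, 7 = 65 seats, so the divisor must be adjusted.
With modified divisor 508: modified quotas A 6.927, B 10.898, C 13.636, D 3.028, E 6.740, F 2.260, G 6.860, H 6.616.
Rounding up: A 7, B 11, C 14, D 4, E 7, F 3, G 7, H 7 (total 60).
C receives 14.

14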